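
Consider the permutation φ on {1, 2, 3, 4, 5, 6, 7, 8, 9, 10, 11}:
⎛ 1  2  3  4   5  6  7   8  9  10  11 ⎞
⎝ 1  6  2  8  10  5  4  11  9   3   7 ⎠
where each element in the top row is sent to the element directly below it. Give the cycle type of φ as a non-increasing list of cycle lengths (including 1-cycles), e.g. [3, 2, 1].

The disjoint cycles are (1)(2 6 5 10 3)(4 8 11 7)(9), with lengths 5, 4, 1, 1 in non-increasing order.

[5, 4, 1, 1]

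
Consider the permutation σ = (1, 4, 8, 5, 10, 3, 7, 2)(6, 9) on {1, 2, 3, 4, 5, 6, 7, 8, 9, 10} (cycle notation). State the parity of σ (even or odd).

The cycle lengths are 8, 2.
A cycle is odd iff its length is even; σ has 2 even-length cycles, so sgn(σ) = (−1)^2 and σ is even.

even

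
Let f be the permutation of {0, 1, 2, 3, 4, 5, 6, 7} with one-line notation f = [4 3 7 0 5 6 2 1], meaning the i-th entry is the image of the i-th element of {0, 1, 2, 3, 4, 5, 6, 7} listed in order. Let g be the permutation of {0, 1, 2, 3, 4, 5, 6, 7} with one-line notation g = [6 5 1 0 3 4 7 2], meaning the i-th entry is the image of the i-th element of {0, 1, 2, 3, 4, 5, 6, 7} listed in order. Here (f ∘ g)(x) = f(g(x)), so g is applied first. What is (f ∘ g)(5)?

5

(f ∘ g)(5) = f(g(5)). g(5) = 4, then f(4) = 5. So (f ∘ g)(5) = 5.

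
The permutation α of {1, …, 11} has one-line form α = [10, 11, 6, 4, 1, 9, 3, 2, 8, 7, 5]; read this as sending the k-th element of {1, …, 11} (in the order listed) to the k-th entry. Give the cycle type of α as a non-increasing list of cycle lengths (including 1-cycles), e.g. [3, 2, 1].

[10, 1]

The disjoint cycles are (1, 10, 7, 3, 6, 9, 8, 2, 11, 5)(4), with lengths 10, 1 in non-increasing order.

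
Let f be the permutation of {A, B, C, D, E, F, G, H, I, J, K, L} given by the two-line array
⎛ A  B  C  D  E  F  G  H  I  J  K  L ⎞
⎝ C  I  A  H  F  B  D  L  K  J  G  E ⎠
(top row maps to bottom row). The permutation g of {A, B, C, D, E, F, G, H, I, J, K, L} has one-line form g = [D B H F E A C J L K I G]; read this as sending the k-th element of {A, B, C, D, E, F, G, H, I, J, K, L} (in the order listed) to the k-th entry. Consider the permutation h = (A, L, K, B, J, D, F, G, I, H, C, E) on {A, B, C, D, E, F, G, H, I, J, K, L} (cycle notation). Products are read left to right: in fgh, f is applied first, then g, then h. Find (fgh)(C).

Apply the permutations in order: f(C) = A, then g(A) = D, then h(D) = F. So (fgh)(C) = F.

F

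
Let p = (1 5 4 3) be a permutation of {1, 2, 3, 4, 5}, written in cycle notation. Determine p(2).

2

2 does not appear in any cycle of p, so it is a fixed point: p(2) = 2.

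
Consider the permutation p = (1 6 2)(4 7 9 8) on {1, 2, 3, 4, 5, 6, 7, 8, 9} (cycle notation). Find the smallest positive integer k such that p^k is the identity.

12

The disjoint cycles have lengths 4, 3, 1, 1.
Since disjoint cycles commute, ord(p) = lcm(4, 3) = 12.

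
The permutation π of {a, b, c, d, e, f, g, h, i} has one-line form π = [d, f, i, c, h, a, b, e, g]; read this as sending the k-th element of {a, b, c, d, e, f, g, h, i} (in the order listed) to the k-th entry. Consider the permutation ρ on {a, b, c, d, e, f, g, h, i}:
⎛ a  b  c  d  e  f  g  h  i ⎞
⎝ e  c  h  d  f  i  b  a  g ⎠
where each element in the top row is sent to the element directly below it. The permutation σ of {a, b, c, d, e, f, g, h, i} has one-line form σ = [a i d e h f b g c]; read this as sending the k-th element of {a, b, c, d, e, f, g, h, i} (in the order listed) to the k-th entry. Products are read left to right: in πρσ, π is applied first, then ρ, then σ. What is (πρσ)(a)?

Chase a: π(a) = d; ρ(d) = d; σ(d) = e. Hence (πρσ)(a) = e.

e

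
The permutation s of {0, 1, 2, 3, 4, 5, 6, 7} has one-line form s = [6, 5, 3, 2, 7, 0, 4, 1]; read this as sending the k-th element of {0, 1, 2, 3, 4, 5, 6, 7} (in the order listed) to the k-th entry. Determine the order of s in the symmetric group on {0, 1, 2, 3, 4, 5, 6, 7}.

The disjoint-cycle form of s has cycle lengths 6, 2.
Since disjoint cycles commute, ord(s) = lcm(6, 2) = 6.

6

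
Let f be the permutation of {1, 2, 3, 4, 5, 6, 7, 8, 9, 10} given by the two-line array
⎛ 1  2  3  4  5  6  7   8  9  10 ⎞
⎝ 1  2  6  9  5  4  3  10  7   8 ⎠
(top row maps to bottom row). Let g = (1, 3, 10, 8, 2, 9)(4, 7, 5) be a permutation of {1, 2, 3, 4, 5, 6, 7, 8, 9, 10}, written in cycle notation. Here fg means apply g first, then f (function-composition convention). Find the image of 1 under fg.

6

First apply g: g(1) = 3, then f(3) = 6. Thus (fg)(1) = 6.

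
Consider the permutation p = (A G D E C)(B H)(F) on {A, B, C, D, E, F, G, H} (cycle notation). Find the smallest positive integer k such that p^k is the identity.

The disjoint cycles have lengths 5, 2, 1.
Since disjoint cycles commute, ord(p) = lcm(5, 2) = 10.

10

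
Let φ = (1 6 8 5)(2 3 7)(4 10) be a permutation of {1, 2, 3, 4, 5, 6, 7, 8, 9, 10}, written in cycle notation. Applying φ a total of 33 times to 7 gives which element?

7 lies in the 3-cycle (2 3 7).
On a 3-cycle, φ^3 is the identity, so φ^33 = φ^0 there (33 ≡ 0 mod 3).
So φ^33(7) = 7.

7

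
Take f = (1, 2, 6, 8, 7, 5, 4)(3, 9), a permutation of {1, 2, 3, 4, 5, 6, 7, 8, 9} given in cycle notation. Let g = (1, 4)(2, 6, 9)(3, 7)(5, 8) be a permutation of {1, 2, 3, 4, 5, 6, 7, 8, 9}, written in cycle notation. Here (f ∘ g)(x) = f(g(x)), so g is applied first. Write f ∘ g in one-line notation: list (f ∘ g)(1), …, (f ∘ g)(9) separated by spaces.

(f ∘ g)(x) = f(g(x)). Computing each image: f(g(1)) = f(4) = 1, f(g(2)) = f(6) = 8, f(g(3)) = f(7) = 5, f(g(4)) = f(1) = 2, f(g(5)) = f(8) = 7, f(g(6)) = f(9) = 3, f(g(7)) = f(3) = 9, f(g(8)) = f(5) = 4, f(g(9)) = f(2) = 6.
Hence f ∘ g = [1 8 5 2 7 3 9 4 6].

1 8 5 2 7 3 9 4 6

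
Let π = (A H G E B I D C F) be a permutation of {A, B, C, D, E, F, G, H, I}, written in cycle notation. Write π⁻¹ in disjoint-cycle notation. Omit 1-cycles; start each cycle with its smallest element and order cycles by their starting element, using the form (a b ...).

The inverse reverses each cycle.
After reversing and putting each cycle's least element first, π⁻¹ = (A F C D I B E G H).

(A F C D I B E G H)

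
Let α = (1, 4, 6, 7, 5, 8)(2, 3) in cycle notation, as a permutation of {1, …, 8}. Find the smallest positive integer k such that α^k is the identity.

The cycle type of α is (6, 2).
The order is lcm(6, 2) = 6.

6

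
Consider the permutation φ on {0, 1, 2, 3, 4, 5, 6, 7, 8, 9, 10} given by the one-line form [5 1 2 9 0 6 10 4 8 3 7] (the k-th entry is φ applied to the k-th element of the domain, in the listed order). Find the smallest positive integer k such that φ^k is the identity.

Writing φ as disjoint cycles, the cycle lengths are 6, 2, 1, 1, 1.
Since disjoint cycles commute, ord(φ) = lcm(6, 2) = 6.

6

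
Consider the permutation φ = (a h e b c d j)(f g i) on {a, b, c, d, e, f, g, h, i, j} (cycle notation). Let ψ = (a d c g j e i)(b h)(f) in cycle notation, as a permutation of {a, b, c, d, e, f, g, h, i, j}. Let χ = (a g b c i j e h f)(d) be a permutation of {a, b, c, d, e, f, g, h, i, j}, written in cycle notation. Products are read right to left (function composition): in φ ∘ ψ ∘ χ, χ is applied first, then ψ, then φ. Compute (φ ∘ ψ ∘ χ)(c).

Chase c: χ(c) = i; ψ(i) = a; φ(a) = h. Hence (φ ∘ ψ ∘ χ)(c) = h.

h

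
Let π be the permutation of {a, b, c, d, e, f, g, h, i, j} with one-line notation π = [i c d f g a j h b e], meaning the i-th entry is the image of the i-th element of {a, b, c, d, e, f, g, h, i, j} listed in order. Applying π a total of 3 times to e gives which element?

Tracing e → g → … returns to e after 3 steps, so e lies in a 3-cycle (e g j).
Powers repeat with period 3 on this cycle, and 3 mod 3 = 0, so π^3(e) = π^0(e).
So π^3(e) = e.

e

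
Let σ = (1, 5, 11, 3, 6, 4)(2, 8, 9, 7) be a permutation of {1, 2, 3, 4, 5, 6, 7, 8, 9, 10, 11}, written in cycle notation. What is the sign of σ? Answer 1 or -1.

The cycle lengths are 6, 4, 1.
A cycle is odd iff its length is even; σ has 2 even-length cycles, so sgn(σ) = (−1)^2 and σ is even.

1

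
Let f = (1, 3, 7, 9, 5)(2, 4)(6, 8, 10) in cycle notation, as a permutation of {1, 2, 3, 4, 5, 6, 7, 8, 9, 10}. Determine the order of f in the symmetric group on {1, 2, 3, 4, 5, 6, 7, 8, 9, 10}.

30

The disjoint cycles have lengths 5, 3, 2.
The order of f is the least common multiple of its cycle lengths: lcm(5, 3, 2) = 30.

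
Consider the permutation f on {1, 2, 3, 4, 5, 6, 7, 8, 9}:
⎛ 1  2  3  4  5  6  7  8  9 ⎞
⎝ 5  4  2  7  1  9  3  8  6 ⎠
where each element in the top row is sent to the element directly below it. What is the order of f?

4

The disjoint-cycle form of f has cycle lengths 4, 2, 2, 1.
The order is lcm(4, 2, 2) = 4.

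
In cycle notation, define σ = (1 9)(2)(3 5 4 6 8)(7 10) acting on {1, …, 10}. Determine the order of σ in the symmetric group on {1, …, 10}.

10

The disjoint cycles have lengths 5, 2, 2, 1.
The order of σ is the least common multiple of its cycle lengths: lcm(5, 2, 2) = 10.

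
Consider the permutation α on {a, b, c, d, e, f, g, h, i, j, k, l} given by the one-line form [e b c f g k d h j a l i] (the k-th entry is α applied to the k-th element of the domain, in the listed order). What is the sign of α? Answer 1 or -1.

In disjoint-cycle form the cycle lengths are 9, 1, 1, 1.
A cycle of length ℓ contributes ℓ−1 transpositions, so α is a product of 8 transpositions — even.

1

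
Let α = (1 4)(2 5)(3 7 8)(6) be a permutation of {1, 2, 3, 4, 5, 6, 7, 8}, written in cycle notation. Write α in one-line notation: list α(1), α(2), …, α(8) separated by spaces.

Each element maps to the next entry in its cycle (wrapping to the front): 1→4, 2→5, 3→7, 4→1, 5→2, 6→6, 7→8, 8→3.
So the one-line form is 4 5 7 1 2 6 8 3.

4 5 7 1 2 6 8 3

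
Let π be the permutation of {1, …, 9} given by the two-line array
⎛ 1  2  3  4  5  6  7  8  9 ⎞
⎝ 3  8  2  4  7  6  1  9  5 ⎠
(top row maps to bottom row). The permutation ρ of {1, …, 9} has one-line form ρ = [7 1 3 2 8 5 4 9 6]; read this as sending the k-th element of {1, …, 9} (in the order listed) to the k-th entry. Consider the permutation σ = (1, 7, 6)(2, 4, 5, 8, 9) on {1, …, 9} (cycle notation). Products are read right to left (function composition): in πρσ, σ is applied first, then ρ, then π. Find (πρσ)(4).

9

Apply the permutations in order: σ(4) = 5, then ρ(5) = 8, then π(8) = 9. So (πρσ)(4) = 9.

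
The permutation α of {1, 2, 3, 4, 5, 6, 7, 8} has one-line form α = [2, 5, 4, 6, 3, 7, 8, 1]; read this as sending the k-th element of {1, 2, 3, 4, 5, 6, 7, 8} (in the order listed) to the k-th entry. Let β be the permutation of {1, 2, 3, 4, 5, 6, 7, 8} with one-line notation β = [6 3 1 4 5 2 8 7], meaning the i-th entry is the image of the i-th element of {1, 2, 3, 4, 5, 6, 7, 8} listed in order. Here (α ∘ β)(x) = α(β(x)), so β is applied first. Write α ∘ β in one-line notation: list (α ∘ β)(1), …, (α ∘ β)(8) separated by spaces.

7 4 2 6 3 5 1 8

(α ∘ β)(x) = α(β(x)). Computing each image: α(β(1)) = α(6) = 7, α(β(2)) = α(3) = 4, α(β(3)) = α(1) = 2, α(β(4)) = α(4) = 6, α(β(5)) = α(5) = 3, α(β(6)) = α(2) = 5, α(β(7)) = α(8) = 1, α(β(8)) = α(7) = 8.
Hence α ∘ β = [7 4 2 6 3 5 1 8].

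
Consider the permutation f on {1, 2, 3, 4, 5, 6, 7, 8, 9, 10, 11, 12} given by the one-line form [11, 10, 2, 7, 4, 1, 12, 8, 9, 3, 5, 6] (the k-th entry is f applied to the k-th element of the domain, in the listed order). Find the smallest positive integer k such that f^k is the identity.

21

Decomposing into disjoint cycles gives cycle lengths 7, 3, 1, 1.
The order is lcm(7, 3) = 21.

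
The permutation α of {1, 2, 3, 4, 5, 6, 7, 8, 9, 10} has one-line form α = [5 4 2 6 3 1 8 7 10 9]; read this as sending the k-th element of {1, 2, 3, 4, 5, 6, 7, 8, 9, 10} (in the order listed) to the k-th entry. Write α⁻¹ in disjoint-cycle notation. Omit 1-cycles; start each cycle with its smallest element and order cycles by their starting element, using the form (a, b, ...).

(1, 6, 4, 2, 3, 5)(7, 8)(9, 10)

First write α in disjoint cycles: (1, 5, 3, 2, 4, 6)(7, 8)(9, 10).
The inverse reverses every cycle; in canonical form, α⁻¹ = (1, 6, 4, 2, 3, 5)(7, 8)(9, 10).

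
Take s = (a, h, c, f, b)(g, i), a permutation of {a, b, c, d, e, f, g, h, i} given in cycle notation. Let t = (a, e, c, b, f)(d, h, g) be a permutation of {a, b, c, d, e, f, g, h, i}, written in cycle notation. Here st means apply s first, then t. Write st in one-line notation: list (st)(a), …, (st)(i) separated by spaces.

For each element, apply s then t: a → h → g; b → a → e; c → f → a; d → d → h; e → e → c; f → b → f; g → i → i; h → c → b; i → g → d.
So st in one-line form is g e a h c f i b d.

g e a h c f i b d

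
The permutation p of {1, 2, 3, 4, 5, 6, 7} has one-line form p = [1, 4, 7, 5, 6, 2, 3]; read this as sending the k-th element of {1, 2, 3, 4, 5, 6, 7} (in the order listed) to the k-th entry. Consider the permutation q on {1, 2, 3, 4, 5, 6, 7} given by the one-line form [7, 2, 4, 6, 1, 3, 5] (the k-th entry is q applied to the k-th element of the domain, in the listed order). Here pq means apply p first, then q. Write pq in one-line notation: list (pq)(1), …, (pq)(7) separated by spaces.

7 6 5 1 3 2 4

(pq)(x) = q(p(x)). Computing each image: q(p(1)) = q(1) = 7, q(p(2)) = q(4) = 6, q(p(3)) = q(7) = 5, q(p(4)) = q(5) = 1, q(p(5)) = q(6) = 3, q(p(6)) = q(2) = 2, q(p(7)) = q(3) = 4.
Hence pq = [7 6 5 1 3 2 4].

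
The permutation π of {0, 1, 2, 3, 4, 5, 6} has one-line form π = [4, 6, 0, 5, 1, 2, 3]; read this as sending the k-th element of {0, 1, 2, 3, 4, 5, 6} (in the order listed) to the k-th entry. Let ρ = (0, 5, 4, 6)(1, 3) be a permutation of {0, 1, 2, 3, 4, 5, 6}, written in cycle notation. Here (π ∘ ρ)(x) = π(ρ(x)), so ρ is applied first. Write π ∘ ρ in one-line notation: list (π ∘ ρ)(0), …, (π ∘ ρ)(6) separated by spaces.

(π ∘ ρ)(x) = π(ρ(x)). Computing each image: π(ρ(0)) = π(5) = 2, π(ρ(1)) = π(3) = 5, π(ρ(2)) = π(2) = 0, π(ρ(3)) = π(1) = 6, π(ρ(4)) = π(6) = 3, π(ρ(5)) = π(4) = 1, π(ρ(6)) = π(0) = 4.
Hence π ∘ ρ = [2 5 0 6 3 1 4].

2 5 0 6 3 1 4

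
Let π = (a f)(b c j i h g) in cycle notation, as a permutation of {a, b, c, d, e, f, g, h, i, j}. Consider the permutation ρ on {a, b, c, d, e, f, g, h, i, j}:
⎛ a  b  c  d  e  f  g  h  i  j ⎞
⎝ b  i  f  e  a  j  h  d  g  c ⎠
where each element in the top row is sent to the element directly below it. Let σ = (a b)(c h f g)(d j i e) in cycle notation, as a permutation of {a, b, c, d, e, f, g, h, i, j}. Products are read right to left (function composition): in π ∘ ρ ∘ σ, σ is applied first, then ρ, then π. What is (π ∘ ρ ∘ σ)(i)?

(π ∘ ρ ∘ σ)(i) = π(ρ(σ(i))). σ(i) = e, then ρ(e) = a, then π(a) = f, so the result is f.

f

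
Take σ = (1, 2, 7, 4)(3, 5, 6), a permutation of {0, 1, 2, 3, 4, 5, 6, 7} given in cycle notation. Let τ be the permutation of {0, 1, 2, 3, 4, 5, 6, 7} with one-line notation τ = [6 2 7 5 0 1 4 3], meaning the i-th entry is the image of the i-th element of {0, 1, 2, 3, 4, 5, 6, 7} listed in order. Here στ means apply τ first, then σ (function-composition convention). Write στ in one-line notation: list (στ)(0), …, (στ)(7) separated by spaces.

3 7 4 6 0 2 1 5

(στ)(x) = σ(τ(x)). Computing each image: σ(τ(0)) = σ(6) = 3, σ(τ(1)) = σ(2) = 7, σ(τ(2)) = σ(7) = 4, σ(τ(3)) = σ(5) = 6, σ(τ(4)) = σ(0) = 0, σ(τ(5)) = σ(1) = 2, σ(τ(6)) = σ(4) = 1, σ(τ(7)) = σ(3) = 5.
Hence στ = [3 7 4 6 0 2 1 5].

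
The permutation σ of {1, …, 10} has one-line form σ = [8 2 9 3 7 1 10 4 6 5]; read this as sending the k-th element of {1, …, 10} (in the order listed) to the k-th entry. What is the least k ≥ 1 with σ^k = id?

The disjoint-cycle form of σ has cycle lengths 6, 3, 1.
The order of σ is the least common multiple of its cycle lengths: lcm(6, 3) = 6.

6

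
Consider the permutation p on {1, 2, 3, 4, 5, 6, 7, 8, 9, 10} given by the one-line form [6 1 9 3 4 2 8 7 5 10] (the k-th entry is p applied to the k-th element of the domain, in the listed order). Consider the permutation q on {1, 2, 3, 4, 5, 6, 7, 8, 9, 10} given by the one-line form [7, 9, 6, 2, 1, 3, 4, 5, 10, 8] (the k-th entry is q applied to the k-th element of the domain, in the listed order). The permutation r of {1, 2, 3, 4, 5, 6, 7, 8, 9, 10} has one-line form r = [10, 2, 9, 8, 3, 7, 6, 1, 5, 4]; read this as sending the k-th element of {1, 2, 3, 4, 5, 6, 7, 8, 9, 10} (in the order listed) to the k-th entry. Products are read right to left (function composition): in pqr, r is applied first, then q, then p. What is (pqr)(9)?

6

(pqr)(9) = p(q(r(9))). r(9) = 5, then q(5) = 1, then p(1) = 6, so the result is 6.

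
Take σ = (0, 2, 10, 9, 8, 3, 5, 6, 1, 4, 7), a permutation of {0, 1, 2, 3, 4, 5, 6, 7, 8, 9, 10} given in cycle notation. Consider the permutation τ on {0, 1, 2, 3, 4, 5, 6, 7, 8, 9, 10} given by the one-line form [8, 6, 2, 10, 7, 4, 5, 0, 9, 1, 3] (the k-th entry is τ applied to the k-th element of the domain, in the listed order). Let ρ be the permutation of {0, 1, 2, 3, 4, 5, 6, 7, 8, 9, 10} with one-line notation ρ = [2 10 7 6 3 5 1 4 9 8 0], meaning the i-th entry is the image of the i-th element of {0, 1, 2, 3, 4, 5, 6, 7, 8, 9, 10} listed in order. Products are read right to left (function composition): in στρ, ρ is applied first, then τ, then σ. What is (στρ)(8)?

4

(στρ)(8) = σ(τ(ρ(8))). ρ(8) = 9, then τ(9) = 1, then σ(1) = 4, so the result is 4.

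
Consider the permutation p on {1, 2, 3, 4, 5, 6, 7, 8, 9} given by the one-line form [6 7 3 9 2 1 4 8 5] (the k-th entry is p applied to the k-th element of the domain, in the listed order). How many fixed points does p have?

2

The fixed points (elements with p(x) = x) are {3, 8}, so there are 2.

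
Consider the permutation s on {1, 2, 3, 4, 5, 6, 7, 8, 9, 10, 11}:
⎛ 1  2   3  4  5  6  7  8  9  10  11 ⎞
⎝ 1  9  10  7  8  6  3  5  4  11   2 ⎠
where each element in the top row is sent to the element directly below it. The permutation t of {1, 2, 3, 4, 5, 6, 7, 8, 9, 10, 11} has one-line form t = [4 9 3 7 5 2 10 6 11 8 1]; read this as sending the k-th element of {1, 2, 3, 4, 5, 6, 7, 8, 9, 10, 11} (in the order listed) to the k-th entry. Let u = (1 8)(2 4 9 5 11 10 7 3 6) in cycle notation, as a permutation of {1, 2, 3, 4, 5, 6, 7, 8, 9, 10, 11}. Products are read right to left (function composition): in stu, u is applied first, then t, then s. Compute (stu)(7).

Chase 7: u(7) = 3; t(3) = 3; s(3) = 10. Hence (stu)(7) = 10.

10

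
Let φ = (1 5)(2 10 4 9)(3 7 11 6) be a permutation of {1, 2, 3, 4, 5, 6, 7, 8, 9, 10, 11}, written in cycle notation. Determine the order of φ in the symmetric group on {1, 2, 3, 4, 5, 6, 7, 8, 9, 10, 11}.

The disjoint cycles have lengths 4, 4, 2, 1.
The order is lcm(4, 4, 2) = 4.

4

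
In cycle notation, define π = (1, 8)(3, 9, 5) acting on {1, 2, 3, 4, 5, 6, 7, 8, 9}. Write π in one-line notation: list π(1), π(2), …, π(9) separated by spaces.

Reading each image from the cycles: 1→8, 2→2, 3→9, 4→4, 5→3, 6→6, 7→7, 8→1, 9→5.
So the one-line form is 8 2 9 4 3 6 7 1 5.

8 2 9 4 3 6 7 1 5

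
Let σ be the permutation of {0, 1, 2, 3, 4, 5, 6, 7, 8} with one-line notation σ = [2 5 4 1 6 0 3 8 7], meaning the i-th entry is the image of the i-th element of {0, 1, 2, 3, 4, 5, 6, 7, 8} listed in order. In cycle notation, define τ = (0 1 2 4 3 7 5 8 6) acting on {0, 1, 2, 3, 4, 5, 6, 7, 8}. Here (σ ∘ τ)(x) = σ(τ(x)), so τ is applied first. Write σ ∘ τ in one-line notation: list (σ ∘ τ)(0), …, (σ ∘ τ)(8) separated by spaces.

For each element, apply τ then σ: 0 → 1 → 5; 1 → 2 → 4; 2 → 4 → 6; 3 → 7 → 8; 4 → 3 → 1; 5 → 8 → 7; 6 → 0 → 2; 7 → 5 → 0; 8 → 6 → 3.
So σ ∘ τ in one-line form is 5 4 6 8 1 7 2 0 3.

5 4 6 8 1 7 2 0 3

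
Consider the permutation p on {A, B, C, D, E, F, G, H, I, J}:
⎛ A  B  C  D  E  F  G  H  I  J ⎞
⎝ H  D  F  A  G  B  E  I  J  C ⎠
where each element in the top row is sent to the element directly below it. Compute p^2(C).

B

Tracing C → F → … returns to C after 8 steps, so C lies in an 8-cycle (A, H, I, J, C, F, B, D).
Advancing 2 steps from C: C → F → B.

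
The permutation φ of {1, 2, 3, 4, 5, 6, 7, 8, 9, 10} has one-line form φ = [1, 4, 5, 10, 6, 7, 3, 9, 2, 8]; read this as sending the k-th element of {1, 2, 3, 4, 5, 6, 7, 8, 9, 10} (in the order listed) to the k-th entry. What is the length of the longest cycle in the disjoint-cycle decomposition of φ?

Decomposing into disjoint cycles gives (2, 4, 10, 8, 9)(3, 5, 6, 7); the longest has length 5.

5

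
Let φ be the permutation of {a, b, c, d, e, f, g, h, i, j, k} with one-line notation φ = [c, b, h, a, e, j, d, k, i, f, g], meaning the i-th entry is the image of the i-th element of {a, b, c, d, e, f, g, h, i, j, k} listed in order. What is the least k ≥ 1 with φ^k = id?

The disjoint-cycle form of φ has cycle lengths 6, 2, 1, 1, 1.
Since disjoint cycles commute, ord(φ) = lcm(6, 2) = 6.

6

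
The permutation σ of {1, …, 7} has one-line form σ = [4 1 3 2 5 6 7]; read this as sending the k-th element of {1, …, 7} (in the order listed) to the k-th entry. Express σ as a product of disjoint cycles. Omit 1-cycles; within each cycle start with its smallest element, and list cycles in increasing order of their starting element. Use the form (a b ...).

(1 4 2)

From 1: 1 → 4 → 2 → 1, closing the cycle (1 4 2).
Continuing from each remaining unvisited element yields (1 4 2).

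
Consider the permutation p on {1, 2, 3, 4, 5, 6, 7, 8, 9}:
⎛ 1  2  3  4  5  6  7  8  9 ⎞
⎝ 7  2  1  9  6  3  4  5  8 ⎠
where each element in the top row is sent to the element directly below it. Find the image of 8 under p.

The entry below 8 in the array is 5, so p(8) = 5.

5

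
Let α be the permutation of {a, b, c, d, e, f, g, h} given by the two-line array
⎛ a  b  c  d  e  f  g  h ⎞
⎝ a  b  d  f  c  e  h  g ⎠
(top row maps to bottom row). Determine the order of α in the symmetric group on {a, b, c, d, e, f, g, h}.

Decomposing into disjoint cycles gives cycle lengths 4, 2, 1, 1.
Since disjoint cycles commute, ord(α) = lcm(4, 2) = 4.

4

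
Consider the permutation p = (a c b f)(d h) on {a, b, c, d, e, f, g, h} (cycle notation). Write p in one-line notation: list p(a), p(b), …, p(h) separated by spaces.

Reading each image from the cycles: a→c, b→f, c→b, d→h, e→e, f→a, g→g, h→d.
So the one-line form is c f b h e a g d.

c f b h e a g d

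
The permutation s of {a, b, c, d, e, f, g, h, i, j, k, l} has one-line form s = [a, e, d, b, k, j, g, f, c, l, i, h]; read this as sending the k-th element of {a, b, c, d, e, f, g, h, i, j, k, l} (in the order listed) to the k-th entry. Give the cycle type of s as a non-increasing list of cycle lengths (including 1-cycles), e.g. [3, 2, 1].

The disjoint cycles are (a)(b e k i c d)(f j l h)(g), with lengths 6, 4, 1, 1 in non-increasing order.

[6, 4, 1, 1]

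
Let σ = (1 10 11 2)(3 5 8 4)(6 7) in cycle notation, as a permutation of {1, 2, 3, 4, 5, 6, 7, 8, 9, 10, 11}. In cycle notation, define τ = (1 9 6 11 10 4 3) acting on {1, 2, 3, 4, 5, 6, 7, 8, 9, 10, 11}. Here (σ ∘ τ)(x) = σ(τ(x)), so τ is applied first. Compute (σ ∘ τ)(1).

(σ ∘ τ)(1) = σ(τ(1)). τ(1) = 9, then σ(9) = 9. So (σ ∘ τ)(1) = 9.

9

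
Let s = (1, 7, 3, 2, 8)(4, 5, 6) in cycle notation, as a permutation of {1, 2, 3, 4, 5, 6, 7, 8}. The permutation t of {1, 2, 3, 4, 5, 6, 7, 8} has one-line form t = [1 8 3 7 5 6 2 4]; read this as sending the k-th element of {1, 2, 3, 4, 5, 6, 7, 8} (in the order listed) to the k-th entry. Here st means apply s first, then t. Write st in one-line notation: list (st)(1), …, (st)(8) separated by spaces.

(st)(x) = t(s(x)). Computing each image: t(s(1)) = t(7) = 2, t(s(2)) = t(8) = 4, t(s(3)) = t(2) = 8, t(s(4)) = t(5) = 5, t(s(5)) = t(6) = 6, t(s(6)) = t(4) = 7, t(s(7)) = t(3) = 3, t(s(8)) = t(1) = 1.
Hence st = [2 4 8 5 6 7 3 1].

2 4 8 5 6 7 3 1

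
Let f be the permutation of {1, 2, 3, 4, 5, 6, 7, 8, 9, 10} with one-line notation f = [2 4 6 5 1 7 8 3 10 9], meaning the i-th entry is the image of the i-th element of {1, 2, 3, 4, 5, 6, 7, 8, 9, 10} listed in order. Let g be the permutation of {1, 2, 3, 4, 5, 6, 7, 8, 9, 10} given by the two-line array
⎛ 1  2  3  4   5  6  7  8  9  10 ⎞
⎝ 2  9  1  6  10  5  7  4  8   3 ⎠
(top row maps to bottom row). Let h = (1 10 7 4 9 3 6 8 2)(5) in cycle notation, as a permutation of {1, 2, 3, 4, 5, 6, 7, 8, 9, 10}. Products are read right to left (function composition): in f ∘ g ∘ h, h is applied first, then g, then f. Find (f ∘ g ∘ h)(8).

Apply the permutations in order: h(8) = 2, then g(2) = 9, then f(9) = 10. So (f ∘ g ∘ h)(8) = 10.

10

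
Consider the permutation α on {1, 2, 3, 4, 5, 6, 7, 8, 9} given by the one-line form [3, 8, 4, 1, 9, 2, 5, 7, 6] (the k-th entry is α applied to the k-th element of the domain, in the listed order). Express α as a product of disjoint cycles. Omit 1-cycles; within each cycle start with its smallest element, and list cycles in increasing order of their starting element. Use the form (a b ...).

(1 3 4)(2 8 7 5 9 6)

Start at 1 and follow images: 1 → 3 → 4 → 1, giving the cycle (1 3 4).
Repeating from the next unused element and collecting all non-trivial cycles gives (1 3 4)(2 8 7 5 9 6).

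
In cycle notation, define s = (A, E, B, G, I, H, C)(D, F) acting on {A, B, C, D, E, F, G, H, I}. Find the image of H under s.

C

In the cycle (A, E, B, G, I, H, C), H is followed by C, so s(H) = C.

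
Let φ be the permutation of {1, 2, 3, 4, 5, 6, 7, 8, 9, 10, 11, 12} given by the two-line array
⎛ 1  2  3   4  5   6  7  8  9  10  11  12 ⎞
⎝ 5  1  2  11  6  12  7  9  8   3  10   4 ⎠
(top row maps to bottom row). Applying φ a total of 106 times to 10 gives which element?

Tracing 10 → 3 → … returns to 10 after 9 steps, so 10 lies in a 9-cycle (1 5 6 12 4 11 10 3 2).
On a 9-cycle, φ^9 is the identity, so φ^106 = φ^7 there (106 ≡ 7 mod 9).
Advancing 7 steps from 10: 10 → 3 → 2 → 1 → 5 → 6 → 12 → 4.

4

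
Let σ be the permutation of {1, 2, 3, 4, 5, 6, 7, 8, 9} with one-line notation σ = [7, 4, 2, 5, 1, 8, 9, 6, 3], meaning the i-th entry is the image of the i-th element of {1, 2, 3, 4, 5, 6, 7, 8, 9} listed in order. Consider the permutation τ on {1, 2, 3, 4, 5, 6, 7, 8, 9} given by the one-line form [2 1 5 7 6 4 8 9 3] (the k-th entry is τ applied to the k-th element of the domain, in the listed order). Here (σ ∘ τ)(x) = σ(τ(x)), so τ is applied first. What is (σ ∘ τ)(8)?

τ(8) = 9, then σ(9) = 3; composing gives (σ ∘ τ)(8) = 3.

3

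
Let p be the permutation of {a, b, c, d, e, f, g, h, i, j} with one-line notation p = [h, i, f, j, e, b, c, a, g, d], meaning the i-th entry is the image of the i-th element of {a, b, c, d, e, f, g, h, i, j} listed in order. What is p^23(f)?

g

Tracing f → b → … returns to f after 5 steps, so f lies in a 5-cycle (b i g c f).
Powers repeat with period 5 on this cycle, and 23 mod 5 = 3, so p^23(f) = p^3(f).
Advancing 3 steps from f: f → b → i → g.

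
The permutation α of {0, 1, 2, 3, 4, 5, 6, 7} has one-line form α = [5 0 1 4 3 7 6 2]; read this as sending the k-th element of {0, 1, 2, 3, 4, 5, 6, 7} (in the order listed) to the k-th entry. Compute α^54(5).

0

Tracing 5 → 7 → … returns to 5 after 5 steps, so 5 lies in a 5-cycle (0, 5, 7, 2, 1).
On a 5-cycle, α^5 is the identity, so α^54 = α^4 there (54 ≡ 4 mod 5).
Advancing 4 steps from 5: 5 → 7 → 2 → 1 → 0.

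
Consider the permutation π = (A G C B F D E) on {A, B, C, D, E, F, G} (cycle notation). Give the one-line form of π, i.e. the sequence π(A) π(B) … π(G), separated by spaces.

Reading each image from the cycles: A↦G, B↦F, C↦B, D↦E, E↦A, F↦D, G↦C.
Listing these in domain order gives G F B E A D C.

G F B E A D C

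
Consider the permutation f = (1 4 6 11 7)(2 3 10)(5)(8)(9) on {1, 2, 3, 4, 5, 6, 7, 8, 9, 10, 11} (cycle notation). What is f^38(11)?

11 lies in the 5-cycle (1 4 6 11 7).
Since the cycle has length 5, f^38 acts on it the same as f^3 (38 mod 5 = 3).
Advancing 3 steps from 11: 11 → 7 → 1 → 4.

4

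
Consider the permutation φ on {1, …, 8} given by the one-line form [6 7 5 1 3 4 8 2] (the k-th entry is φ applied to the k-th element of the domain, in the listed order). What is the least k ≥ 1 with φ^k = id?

Decomposing into disjoint cycles gives cycle lengths 3, 3, 2.
Since disjoint cycles commute, ord(φ) = lcm(3, 3, 2) = 6.

6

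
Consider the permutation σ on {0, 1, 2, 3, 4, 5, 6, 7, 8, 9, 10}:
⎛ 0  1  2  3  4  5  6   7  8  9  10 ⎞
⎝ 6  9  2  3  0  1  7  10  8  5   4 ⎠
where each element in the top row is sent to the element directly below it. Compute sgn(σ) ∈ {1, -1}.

In disjoint-cycle form the cycle lengths are 5, 3, 1, 1, 1.
A cycle is odd iff its length is even; σ has 0 even-length cycles, so sgn(σ) = (−1)^0 and σ is even.

1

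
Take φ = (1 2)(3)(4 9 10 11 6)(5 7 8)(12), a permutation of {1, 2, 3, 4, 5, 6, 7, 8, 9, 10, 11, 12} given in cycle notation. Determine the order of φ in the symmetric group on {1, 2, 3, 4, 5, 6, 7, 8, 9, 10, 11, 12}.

The cycle type of φ is (5, 3, 2, 1, 1).
Since disjoint cycles commute, ord(φ) = lcm(5, 3, 2) = 30.

30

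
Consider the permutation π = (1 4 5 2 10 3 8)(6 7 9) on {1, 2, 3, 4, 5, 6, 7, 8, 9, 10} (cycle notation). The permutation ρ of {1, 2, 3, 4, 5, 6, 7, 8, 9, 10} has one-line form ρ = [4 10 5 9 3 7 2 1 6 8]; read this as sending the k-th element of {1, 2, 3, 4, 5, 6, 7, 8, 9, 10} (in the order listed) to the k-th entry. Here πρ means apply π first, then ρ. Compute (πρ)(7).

6

First apply π: π(7) = 9, then ρ(9) = 6. Thus (πρ)(7) = 6.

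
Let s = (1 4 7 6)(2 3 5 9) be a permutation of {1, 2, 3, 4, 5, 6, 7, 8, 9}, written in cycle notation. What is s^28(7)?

7 lies in the 4-cycle (1 4 7 6).
On a 4-cycle, s^4 is the identity, so s^28 = s^0 there (28 ≡ 0 mod 4).
So s^28(7) = 7.

7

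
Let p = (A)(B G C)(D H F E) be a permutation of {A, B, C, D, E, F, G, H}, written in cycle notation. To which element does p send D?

H

In the cycle (D H F E), D is followed by H, so p(D) = H.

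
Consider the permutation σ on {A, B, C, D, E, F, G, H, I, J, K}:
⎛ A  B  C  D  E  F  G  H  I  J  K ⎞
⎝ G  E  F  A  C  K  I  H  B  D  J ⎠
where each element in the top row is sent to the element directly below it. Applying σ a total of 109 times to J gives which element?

Tracing J → D → … returns to J after 10 steps, so J lies in a 10-cycle (A, G, I, B, E, C, F, K, J, D).
Since the cycle has length 10, σ^109 acts on it the same as σ^9 (109 mod 10 = 9).
Stepping 9 places around the cycle: J → D → A → G → I → B → E → C → F → K.

K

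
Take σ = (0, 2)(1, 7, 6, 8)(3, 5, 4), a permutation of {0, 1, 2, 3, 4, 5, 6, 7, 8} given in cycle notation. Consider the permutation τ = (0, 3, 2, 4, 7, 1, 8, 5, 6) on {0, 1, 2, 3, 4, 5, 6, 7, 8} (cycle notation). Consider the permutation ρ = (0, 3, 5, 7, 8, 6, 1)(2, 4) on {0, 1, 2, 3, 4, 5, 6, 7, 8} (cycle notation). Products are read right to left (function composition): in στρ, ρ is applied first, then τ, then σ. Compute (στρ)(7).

4

Apply the permutations in order: ρ(7) = 8, then τ(8) = 5, then σ(5) = 4. So (στρ)(7) = 4.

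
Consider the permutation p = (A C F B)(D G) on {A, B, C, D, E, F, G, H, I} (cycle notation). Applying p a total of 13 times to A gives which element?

A lies in the 4-cycle (A C F B).
On a 4-cycle, p^4 is the identity, so p^13 = p^1 there (13 ≡ 1 mod 4).
Advancing 1 step from A: A → C.

C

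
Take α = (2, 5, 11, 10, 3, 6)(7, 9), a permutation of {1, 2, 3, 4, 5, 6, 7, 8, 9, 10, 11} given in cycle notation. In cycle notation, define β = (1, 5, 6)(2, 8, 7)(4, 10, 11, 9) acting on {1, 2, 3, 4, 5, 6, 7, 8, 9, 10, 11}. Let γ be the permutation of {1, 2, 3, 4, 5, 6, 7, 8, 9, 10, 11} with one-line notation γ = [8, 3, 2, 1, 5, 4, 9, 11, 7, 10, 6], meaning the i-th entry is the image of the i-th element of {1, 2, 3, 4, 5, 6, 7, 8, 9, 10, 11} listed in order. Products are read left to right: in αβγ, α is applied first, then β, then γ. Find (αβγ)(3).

8

Chase 3: α(3) = 6; β(6) = 1; γ(1) = 8. Hence (αβγ)(3) = 8.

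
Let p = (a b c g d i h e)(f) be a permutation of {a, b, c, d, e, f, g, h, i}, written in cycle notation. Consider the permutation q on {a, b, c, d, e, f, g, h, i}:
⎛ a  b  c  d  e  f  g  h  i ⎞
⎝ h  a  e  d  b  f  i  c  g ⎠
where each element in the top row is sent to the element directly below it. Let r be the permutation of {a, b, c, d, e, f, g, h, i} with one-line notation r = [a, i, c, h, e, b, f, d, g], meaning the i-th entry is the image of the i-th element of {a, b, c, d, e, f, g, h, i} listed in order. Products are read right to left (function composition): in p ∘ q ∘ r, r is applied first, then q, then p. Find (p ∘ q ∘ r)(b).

(p ∘ q ∘ r)(b) = p(q(r(b))). r(b) = i, then q(i) = g, then p(g) = d, so the result is d.

d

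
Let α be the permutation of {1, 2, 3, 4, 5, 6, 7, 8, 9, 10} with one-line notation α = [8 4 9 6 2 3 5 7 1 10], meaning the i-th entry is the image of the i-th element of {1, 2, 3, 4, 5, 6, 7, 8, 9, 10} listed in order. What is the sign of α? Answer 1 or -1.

1

In disjoint-cycle form the cycle lengths are 9, 1.
A cycle is odd iff its length is even; α has 0 even-length cycles, so sgn(α) = (−1)^0 and α is even.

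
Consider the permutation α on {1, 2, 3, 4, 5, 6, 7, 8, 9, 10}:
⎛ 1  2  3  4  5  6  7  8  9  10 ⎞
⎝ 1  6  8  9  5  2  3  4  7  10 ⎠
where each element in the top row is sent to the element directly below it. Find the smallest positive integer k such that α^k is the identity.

10

Writing α as disjoint cycles, the cycle lengths are 5, 2, 1, 1, 1.
The order of α is the least common multiple of its cycle lengths: lcm(5, 2) = 10.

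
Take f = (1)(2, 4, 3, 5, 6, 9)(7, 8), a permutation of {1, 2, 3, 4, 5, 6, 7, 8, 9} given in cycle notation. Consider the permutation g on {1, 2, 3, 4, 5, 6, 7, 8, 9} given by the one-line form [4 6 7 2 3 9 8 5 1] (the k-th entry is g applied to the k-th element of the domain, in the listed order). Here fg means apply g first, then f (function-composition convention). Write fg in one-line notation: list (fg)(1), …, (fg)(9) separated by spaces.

3 9 8 4 5 2 7 6 1

(fg)(x) = f(g(x)). Computing each image: f(g(1)) = f(4) = 3, f(g(2)) = f(6) = 9, f(g(3)) = f(7) = 8, f(g(4)) = f(2) = 4, f(g(5)) = f(3) = 5, f(g(6)) = f(9) = 2, f(g(7)) = f(8) = 7, f(g(8)) = f(5) = 6, f(g(9)) = f(1) = 1.
Hence fg = [3 9 8 4 5 2 7 6 1].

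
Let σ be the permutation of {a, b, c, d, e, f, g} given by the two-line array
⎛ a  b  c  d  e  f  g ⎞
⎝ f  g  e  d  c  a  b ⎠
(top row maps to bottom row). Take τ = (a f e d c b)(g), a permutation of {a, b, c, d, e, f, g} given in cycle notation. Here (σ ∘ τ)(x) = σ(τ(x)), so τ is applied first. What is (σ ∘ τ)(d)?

(σ ∘ τ)(d) = σ(τ(d)). τ(d) = c, then σ(c) = e. So (σ ∘ τ)(d) = e.

e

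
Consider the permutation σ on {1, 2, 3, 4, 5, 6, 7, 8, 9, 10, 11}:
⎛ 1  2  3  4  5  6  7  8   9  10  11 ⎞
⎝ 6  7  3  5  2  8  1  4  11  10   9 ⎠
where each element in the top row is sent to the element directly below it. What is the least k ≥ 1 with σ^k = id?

The disjoint-cycle form of σ has cycle lengths 7, 2, 1, 1.
The order of σ is the least common multiple of its cycle lengths: lcm(7, 2) = 14.

14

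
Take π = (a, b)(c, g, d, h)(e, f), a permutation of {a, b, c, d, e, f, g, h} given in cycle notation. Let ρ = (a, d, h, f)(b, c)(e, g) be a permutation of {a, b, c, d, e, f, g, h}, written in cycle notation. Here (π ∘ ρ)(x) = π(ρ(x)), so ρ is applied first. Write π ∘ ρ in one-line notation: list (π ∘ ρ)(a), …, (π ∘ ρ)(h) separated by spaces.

h g a c d b f e

Chase each element through ρ then π: a → d → h; b → c → g; c → b → a; d → h → c; e → g → d; f → a → b; g → e → f; h → f → e.
So π ∘ ρ in one-line form is h g a c d b f e.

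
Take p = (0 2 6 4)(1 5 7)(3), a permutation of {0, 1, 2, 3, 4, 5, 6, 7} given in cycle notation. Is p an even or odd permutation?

The cycle lengths are 4, 3, 1.
A cycle of length ℓ contributes ℓ−1 transpositions, so p is a product of 3 + 2 = 5 transpositions — odd.

odd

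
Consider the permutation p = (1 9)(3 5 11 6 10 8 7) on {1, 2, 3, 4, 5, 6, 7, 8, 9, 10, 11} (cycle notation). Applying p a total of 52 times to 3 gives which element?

3 lies in the 7-cycle (3 5 11 6 10 8 7).
Powers repeat with period 7 on this cycle, and 52 mod 7 = 3, so p^52(3) = p^3(3).
Stepping 3 places around the cycle: 3 → 5 → 11 → 6.

6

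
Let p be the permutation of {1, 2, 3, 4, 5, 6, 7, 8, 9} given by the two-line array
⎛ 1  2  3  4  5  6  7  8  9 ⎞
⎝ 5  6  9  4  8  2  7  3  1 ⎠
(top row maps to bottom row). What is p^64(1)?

Tracing 1 → 5 → … returns to 1 after 5 steps, so 1 lies in a 5-cycle (1 5 8 3 9).
Since the cycle has length 5, p^64 acts on it the same as p^4 (64 mod 5 = 4).
Stepping 4 places around the cycle: 1 → 5 → 8 → 3 → 9.

9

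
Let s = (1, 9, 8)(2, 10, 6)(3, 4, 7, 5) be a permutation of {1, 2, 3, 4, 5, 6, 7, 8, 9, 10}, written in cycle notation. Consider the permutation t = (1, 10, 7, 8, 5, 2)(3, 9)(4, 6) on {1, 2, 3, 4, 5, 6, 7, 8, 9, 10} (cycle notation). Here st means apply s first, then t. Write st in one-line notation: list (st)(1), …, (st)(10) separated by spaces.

3 7 6 8 9 1 2 10 5 4

(st)(x) = t(s(x)). Computing each image: t(s(1)) = t(9) = 3, t(s(2)) = t(10) = 7, t(s(3)) = t(4) = 6, t(s(4)) = t(7) = 8, t(s(5)) = t(3) = 9, t(s(6)) = t(2) = 1, t(s(7)) = t(5) = 2, t(s(8)) = t(1) = 10, t(s(9)) = t(8) = 5, t(s(10)) = t(6) = 4.
Hence st = [3 7 6 8 9 1 2 10 5 4].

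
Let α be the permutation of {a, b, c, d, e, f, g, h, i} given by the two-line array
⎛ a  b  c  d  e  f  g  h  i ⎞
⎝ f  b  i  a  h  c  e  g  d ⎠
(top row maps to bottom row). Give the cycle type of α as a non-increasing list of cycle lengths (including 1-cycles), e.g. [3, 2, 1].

[5, 3, 1]

The disjoint cycles are (a f c i d)(b)(e h g), with lengths 5, 3, 1 in non-increasing order.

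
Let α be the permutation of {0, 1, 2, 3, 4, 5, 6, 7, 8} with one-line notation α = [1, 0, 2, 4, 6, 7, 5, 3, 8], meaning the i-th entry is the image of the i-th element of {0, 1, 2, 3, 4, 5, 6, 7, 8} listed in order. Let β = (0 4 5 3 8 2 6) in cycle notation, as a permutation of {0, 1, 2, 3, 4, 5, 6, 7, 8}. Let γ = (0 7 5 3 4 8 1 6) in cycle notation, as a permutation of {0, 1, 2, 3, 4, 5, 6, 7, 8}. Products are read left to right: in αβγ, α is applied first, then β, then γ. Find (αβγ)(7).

1

Chase 7: α(7) = 3; β(3) = 8; γ(8) = 1. Hence (αβγ)(7) = 1.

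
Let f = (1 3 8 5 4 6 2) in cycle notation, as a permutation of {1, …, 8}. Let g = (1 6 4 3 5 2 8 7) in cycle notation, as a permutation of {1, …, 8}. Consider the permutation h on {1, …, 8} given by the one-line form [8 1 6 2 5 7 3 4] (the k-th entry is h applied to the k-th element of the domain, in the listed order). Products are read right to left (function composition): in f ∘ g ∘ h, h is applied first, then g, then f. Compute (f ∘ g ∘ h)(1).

(f ∘ g ∘ h)(1) = f(g(h(1))). h(1) = 8, then g(8) = 7, then f(7) = 7, so the result is 7.

7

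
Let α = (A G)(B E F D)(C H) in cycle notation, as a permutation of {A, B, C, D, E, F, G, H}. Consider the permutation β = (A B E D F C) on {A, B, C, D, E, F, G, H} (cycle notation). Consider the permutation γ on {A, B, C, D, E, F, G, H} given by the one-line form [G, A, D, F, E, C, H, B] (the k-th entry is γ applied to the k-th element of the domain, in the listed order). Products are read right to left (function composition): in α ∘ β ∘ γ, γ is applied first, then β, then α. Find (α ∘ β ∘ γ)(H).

F

Chase H: γ(H) = B; β(B) = E; α(E) = F. Hence (α ∘ β ∘ γ)(H) = F.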